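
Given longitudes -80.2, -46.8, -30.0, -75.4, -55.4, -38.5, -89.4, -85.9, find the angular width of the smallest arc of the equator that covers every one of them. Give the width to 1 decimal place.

59.4°

Sort the longitudes: -89.4°, -85.9°, -80.2°, -75.4°, -55.4°, -46.8°, -38.5°, -30.0°.
Eastward gaps between consecutive values (wrapping around): 3.5°, 5.7°, 4.8°, 20.0°, 8.6°, 8.3°, 8.5°, 300.6°.
Largest gap = 300.6° ⇒ minimal covering band is its complement: 360° − 300.6° = 59.4°.
Band runs from -89.4° eastward to -30.0°.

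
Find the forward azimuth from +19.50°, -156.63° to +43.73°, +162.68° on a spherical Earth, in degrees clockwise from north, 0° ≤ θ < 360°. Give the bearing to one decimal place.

Δλ = 162.68 − -156.63 = 319.31°; wrapped into (−180°, 180°]: -40.69°.
θ = atan2( sin Δλ · cos φ₂ , cos φ₁ · sin φ₂ − sin φ₁ · cos φ₂ · cos Δλ )
  = atan2(-0.47111, 0.46871) = -45.146° → normalised to [0°, 360°): 314.854°.

314.9°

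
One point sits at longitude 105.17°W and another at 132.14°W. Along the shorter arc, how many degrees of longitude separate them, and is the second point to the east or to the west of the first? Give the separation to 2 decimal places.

26.97° west

Raw difference: -132.14 − -105.17 = -26.97°.
Normalise into (−180°, 180°]: -26.97° stays -26.97°.
Negative ⇒ the second point lies to the west; separation 26.97°.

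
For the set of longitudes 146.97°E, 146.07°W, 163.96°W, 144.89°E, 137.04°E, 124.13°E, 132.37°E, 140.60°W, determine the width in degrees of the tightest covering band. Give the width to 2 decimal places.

Sort the longitudes: -163.96°, -146.07°, -140.60°, +124.13°, +132.37°, +137.04°, +144.89°, +146.97°.
Eastward gaps between consecutive values (wrapping around): 17.89°, 5.47°, 264.73°, 8.24°, 4.67°, 7.85°, 2.08°, 49.07°.
Largest gap = 264.73° ⇒ minimal covering band is its complement: 360° − 264.73° = 95.27°.
Band runs from +124.13° eastward to -140.60°, crossing the antimeridian.

95.27°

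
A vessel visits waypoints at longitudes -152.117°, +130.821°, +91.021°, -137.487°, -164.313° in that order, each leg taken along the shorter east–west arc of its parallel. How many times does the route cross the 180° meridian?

Leg 1: -152.117° → +130.821°, shortest Δλ = -77.062° (west) — crosses 180°.
Leg 2: +130.821° → +91.021°, shortest Δλ = -39.8° (west) — does not cross 180°.
Leg 3: +91.021° → -137.487°, shortest Δλ = 131.492° (east) — crosses 180°.
Leg 4: -137.487° → -164.313°, shortest Δλ = -26.826° (west) — does not cross 180°.
Total crossings: 2.

2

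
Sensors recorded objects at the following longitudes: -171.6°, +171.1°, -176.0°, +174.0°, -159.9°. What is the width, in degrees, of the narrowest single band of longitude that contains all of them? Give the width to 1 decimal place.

29.0°

Sort the longitudes: -176.0°, -171.6°, -159.9°, +171.1°, +174.0°.
Eastward gaps between consecutive values (wrapping around): 4.4°, 11.7°, 331.0°, 2.9°, 10.0°.
Largest gap = 331.0° ⇒ minimal covering band is its complement: 360° − 331.0° = 29.0°.
Band runs from +171.1° eastward to -159.9°, crossing the antimeridian.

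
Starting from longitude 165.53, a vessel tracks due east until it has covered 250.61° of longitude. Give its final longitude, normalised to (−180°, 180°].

+56.14°

Start at +165.53°; shift +250.61° → +416.14°.
+416.14° lies outside (−180°, 180°]; subtract 360° → +56.14°.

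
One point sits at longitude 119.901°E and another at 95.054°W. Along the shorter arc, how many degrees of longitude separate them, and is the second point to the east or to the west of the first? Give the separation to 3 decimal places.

Raw difference: -95.054 − 119.901 = -214.955°.
Normalise into (−180°, 180°]: -214.955° + 360° = 145.045°.
Positive ⇒ the second point lies to the east; separation 145.045°.

145.045° east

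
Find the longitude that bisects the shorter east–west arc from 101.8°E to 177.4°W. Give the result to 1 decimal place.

142.2°E

Signed shortest Δλ from +101.8° to -177.4° is +80.8°.
Midpoint longitude = +101.8° + (+80.8°)/2 = +101.8° + 40.4° = +142.2°.
(The naïve average (+101.8 + -177.4)/2 = -37.8° is on the wrong side of the globe.)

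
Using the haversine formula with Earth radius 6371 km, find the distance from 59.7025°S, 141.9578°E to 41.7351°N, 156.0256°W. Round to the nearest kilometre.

Δλ = -156.0256 − 141.9578 = -297.9834°; wrapped into (−180°, 180°]: 62.0166°.
Δφ = 41.7351 − -59.7025 = 101.4376°.
a = sin²(Δφ/2) + cos φ₁ · cos φ₂ · sin²(Δλ/2) = 0.699061.
c = 2·atan2(√a, √(1−a)) = 1.98027 rad → d = 6371·c ≈ 12616.27 km.

12616 km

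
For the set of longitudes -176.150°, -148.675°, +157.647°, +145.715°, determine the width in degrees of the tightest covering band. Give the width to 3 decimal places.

65.610°

Sort the longitudes: -176.150°, -148.675°, +145.715°, +157.647°.
Eastward gaps between consecutive values (wrapping around): 27.475°, 294.390°, 11.932°, 26.203°.
Largest gap = 294.390° ⇒ minimal covering band is its complement: 360° − 294.390° = 65.610°.
Band runs from +145.715° eastward to -148.675°, crossing the antimeridian.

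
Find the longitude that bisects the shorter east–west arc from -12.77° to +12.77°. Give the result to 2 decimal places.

+0.00°

Signed shortest Δλ from -12.77° to +12.77° is +25.54°.
Midpoint longitude = -12.77° + (+25.54°)/2 = -12.77° + 12.77° = +0.00°.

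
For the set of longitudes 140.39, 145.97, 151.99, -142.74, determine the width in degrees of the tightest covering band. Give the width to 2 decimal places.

Sort the longitudes: -142.74°, +140.39°, +145.97°, +151.99°.
Eastward gaps between consecutive values (wrapping around): 283.13°, 5.58°, 6.02°, 65.27°.
Largest gap = 283.13° ⇒ minimal covering band is its complement: 360° − 283.13° = 76.87°.
Band runs from +140.39° eastward to -142.74°, crossing the antimeridian.

76.87°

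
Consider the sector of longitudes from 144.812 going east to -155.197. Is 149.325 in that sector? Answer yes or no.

Band width going east from +144.812° to -155.197°: ((-155.197 − 144.812) mod 360) = 59.991°.
Offset of +149.325° east of the west edge: ((149.325 − 144.812) mod 360) = 4.513°.
4.513° ≤ 59.991° ⇒ inside.

Yes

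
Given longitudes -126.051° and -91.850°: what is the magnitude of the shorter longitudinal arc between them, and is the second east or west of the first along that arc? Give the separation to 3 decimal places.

Raw difference: -91.850 − -126.051 = 34.201°.
Normalise into (−180°, 180°]: 34.201° stays 34.201°.
Positive ⇒ the second point lies to the east; separation 34.201°.

34.201° east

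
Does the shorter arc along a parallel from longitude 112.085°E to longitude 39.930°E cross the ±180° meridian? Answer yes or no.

Signed shortest Δλ = ((39.930 − 112.085 + 180) mod 360) − 180 = -72.155°.
Going west by 72.155° from +112.085° reaches +39.930° without touching 180°.

No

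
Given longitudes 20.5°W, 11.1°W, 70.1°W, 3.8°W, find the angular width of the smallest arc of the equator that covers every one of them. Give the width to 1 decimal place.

Sort the longitudes: -70.1°, -20.5°, -11.1°, -3.8°.
Eastward gaps between consecutive values (wrapping around): 49.6°, 9.4°, 7.3°, 293.7°.
Largest gap = 293.7° ⇒ minimal covering band is its complement: 360° − 293.7° = 66.3°.
Band runs from -70.1° eastward to -3.8°.

66.3°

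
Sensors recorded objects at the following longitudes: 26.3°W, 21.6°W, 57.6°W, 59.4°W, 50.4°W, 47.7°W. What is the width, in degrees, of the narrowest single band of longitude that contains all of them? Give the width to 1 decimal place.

37.8°

Sort the longitudes: -59.4°, -57.6°, -50.4°, -47.7°, -26.3°, -21.6°.
Eastward gaps between consecutive values (wrapping around): 1.8°, 7.2°, 2.7°, 21.4°, 4.7°, 322.2°.
Largest gap = 322.2° ⇒ minimal covering band is its complement: 360° − 322.2° = 37.8°.
Band runs from -59.4° eastward to -21.6°.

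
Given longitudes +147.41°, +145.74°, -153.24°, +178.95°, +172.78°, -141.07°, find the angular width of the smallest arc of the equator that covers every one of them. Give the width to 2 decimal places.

73.19°

Sort the longitudes: -153.24°, -141.07°, +145.74°, +147.41°, +172.78°, +178.95°.
Eastward gaps between consecutive values (wrapping around): 12.17°, 286.81°, 1.67°, 25.37°, 6.17°, 27.81°.
Largest gap = 286.81° ⇒ minimal covering band is its complement: 360° − 286.81° = 73.19°.
Band runs from +145.74° eastward to -141.07°, crossing the antimeridian.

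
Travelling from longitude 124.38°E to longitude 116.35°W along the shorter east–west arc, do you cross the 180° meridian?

Naïve |-116.35 − 124.38| = 240.73° > 180°, so the shorter arc goes the other way round — across 180°.
Signed shortest Δλ = ((-116.35 − 124.38 + 180) mod 360) − 180 = 119.27°.
Going east by 119.27° from +124.38° passes through 180° before reaching -116.35°.

Yes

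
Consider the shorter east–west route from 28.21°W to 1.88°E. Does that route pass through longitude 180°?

No

Signed shortest Δλ = ((1.88 − -28.21 + 180) mod 360) − 180 = 30.09°.
Going east by 30.09° from -28.21° reaches +1.88° without touching 180°.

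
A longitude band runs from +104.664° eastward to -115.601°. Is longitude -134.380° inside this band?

Yes

Band width going east from +104.664° to -115.601°: ((-115.601 − 104.664) mod 360) = 139.735°.
Offset of -134.380° east of the west edge: ((-134.380 − 104.664) mod 360) = 120.956°.
120.956° ≤ 139.735° ⇒ inside.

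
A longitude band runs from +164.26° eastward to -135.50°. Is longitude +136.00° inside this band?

No

Band width going east from +164.26° to -135.50°: ((-135.50 − 164.26) mod 360) = 60.24°.
Offset of +136.00° east of the west edge: ((136.00 − 164.26) mod 360) = 331.74°.
331.74° > 60.24° ⇒ outside.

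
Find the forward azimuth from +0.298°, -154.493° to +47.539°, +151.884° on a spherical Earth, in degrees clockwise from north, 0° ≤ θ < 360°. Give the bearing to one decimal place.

323.5°

Δλ = 151.884 − -154.493 = 306.377°; wrapped into (−180°, 180°]: -53.623°.
θ = atan2( sin Δλ · cos φ₂ , cos φ₁ · sin φ₂ − sin φ₁ · cos φ₂ · cos Δλ )
  = atan2(-0.54354, 0.73564) = -36.459° → normalised to [0°, 360°): 323.541°.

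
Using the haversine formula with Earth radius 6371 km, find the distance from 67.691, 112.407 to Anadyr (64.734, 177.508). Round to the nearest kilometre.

2802 km

Δλ = 177.508 − 112.407 = 65.101°.
Δφ = 64.734 − 67.691 = -2.957°.
a = sin²(Δφ/2) + cos φ₁ · cos φ₂ · sin²(Δλ/2) = 0.047569.
c = 2·atan2(√a, √(1−a)) = 0.43974 rad → d = 6371·c ≈ 2801.60 km.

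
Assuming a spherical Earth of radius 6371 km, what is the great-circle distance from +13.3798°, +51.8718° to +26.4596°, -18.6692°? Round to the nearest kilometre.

Δλ = -18.6692 − 51.8718 = -70.5410°.
Δφ = 26.4596 − 13.3798 = 13.0798°.
a = sin²(Δφ/2) + cos φ₁ · cos φ₂ · sin²(Δλ/2) = 0.303376.
c = 2·atan2(√a, √(1−a)) = 1.16664 rad → d = 6371·c ≈ 7432.63 km.

7433 km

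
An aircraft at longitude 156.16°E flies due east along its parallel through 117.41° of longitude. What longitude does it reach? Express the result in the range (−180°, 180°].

Start at +156.16°; shift +117.41° → +273.57°.
+273.57° lies outside (−180°, 180°]; subtract 360° → -86.43°.

86.43°W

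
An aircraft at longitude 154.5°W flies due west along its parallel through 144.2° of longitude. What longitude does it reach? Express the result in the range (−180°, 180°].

Start at -154.5°; shift −144.2° → -298.7°.
-298.7° lies outside (−180°, 180°]; add 360° → +61.3°.

61.3°E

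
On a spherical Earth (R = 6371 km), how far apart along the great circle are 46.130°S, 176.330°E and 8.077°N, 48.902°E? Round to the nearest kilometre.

13479 km

Δλ = 48.902 − 176.330 = -127.428°.
Δφ = 8.077 − -46.130 = 54.207°.
a = sin²(Δφ/2) + cos φ₁ · cos φ₂ · sin²(Δλ/2) = 0.759154.
c = 2·atan2(√a, √(1−a)) = 2.11567 rad → d = 6371·c ≈ 13478.92 km.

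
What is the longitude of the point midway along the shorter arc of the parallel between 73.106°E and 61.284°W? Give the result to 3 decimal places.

Signed shortest Δλ from +73.106° to -61.284° is -134.390°.
Midpoint longitude = +73.106° + (-134.390°)/2 = +73.106° − 67.195° = +5.911°.

5.911°E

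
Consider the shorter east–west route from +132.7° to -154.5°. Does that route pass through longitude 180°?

Yes

Naïve |-154.5 − 132.7| = 287.2° > 180°, so the shorter arc goes the other way round — across 180°.
Signed shortest Δλ = ((-154.5 − 132.7 + 180) mod 360) − 180 = 72.8°.
Going east by 72.8° from +132.7° passes through 180° before reaching -154.5°.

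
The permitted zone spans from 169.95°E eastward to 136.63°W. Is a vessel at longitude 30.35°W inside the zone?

Band width going east from +169.95° to -136.63°: ((-136.63 − 169.95) mod 360) = 53.42°.
Offset of -30.35° east of the west edge: ((-30.35 − 169.95) mod 360) = 159.70°.
159.70° > 53.42° ⇒ outside.

No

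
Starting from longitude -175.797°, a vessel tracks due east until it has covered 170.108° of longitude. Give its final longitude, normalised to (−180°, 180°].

-5.689°

Start at -175.797°; shift +170.108° → -5.689°.
-5.689° already lies in (−180°, 180°].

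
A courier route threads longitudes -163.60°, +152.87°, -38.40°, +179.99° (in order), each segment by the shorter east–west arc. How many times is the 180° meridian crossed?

3

Leg 1: -163.60° → +152.87°, shortest Δλ = -43.53° (west) — crosses 180°.
Leg 2: +152.87° → -38.40°, shortest Δλ = 168.73° (east) — crosses 180°.
Leg 3: -38.40° → +179.99°, shortest Δλ = -141.61° (west) — crosses 180°.
Total crossings: 3.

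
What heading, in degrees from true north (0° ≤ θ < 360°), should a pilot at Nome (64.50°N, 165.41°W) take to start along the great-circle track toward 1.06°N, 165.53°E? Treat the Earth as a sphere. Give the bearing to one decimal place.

Δλ = 165.53 − -165.41 = 330.94°; wrapped into (−180°, 180°]: -29.06°.
θ = atan2( sin Δλ · cos φ₂ , cos φ₁ · sin φ₂ − sin φ₁ · cos φ₂ · cos Δλ )
  = atan2(-0.48564, -0.78086) = -148.121° → normalised to [0°, 360°): 211.879°.

211.9°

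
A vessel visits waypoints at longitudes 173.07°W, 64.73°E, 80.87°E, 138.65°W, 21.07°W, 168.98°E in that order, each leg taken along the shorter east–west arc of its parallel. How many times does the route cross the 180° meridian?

Leg 1: -173.07° → +64.73°, shortest Δλ = -122.2° (west) — crosses 180°.
Leg 2: +64.73° → +80.87°, shortest Δλ = 16.14° (east) — does not cross 180°.
Leg 3: +80.87° → -138.65°, shortest Δλ = 140.48° (east) — crosses 180°.
Leg 4: -138.65° → -21.07°, shortest Δλ = 117.58° (east) — does not cross 180°.
Leg 5: -21.07° → +168.98°, shortest Δλ = -169.95° (west) — crosses 180°.
Total crossings: 3.

3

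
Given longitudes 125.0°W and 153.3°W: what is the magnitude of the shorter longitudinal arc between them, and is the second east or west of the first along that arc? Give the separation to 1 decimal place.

28.3° west

Raw difference: -153.3 − -125.0 = -28.3°.
Normalise into (−180°, 180°]: -28.3° stays -28.3°.
Negative ⇒ the second point lies to the west; separation 28.3°.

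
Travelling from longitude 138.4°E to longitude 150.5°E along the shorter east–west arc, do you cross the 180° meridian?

Signed shortest Δλ = ((150.5 − 138.4 + 180) mod 360) − 180 = 12.1°.
Going east by 12.1° from +138.4° reaches +150.5° without touching 180°.

No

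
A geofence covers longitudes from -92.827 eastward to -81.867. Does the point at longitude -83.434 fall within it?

Yes

Band width going east from -92.827° to -81.867°: ((-81.867 − -92.827) mod 360) = 10.960°.
Offset of -83.434° east of the west edge: ((-83.434 − -92.827) mod 360) = 9.393°.
9.393° ≤ 10.960° ⇒ inside.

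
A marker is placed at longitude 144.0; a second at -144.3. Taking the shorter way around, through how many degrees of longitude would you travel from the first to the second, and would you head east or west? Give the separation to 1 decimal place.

71.7° east

Raw difference: -144.3 − 144.0 = -288.3°.
Normalise into (−180°, 180°]: -288.3° + 360° = 71.7°.
Positive ⇒ the second point lies to the east; separation 71.7°.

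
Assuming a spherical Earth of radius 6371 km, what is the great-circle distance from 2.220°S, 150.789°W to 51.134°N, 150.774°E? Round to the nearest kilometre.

Δλ = 150.774 − -150.789 = 301.563°; wrapped into (−180°, 180°]: -58.437°.
Δφ = 51.134 − -2.220 = 53.354°.
a = sin²(Δφ/2) + cos φ₁ · cos φ₂ · sin²(Δλ/2) = 0.350975.
c = 2·atan2(√a, √(1−a)) = 1.26815 rad → d = 6371·c ≈ 8079.37 km.

8079 km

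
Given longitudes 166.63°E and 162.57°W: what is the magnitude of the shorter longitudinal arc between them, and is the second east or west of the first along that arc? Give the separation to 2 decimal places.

Raw difference: -162.57 − 166.63 = -329.2°.
Normalise into (−180°, 180°]: -329.2° + 360° = 30.8°.
Positive ⇒ the second point lies to the east; separation 30.80°.

30.80° east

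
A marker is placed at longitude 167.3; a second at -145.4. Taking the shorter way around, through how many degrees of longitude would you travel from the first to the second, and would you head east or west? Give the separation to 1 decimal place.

47.3° east

Raw difference: -145.4 − 167.3 = -312.7°.
Normalise into (−180°, 180°]: -312.7° + 360° = 47.3°.
Positive ⇒ the second point lies to the east; separation 47.3°.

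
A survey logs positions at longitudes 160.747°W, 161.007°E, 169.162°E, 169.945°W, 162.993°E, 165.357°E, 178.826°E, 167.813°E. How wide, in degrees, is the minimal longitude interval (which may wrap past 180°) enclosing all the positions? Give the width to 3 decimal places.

Sort the longitudes: -169.945°, -160.747°, +161.007°, +162.993°, +165.357°, +167.813°, +169.162°, +178.826°.
Eastward gaps between consecutive values (wrapping around): 9.198°, 321.754°, 1.986°, 2.364°, 2.456°, 1.349°, 9.664°, 11.229°.
Largest gap = 321.754° ⇒ minimal covering band is its complement: 360° − 321.754° = 38.246°.
Band runs from +161.007° eastward to -160.747°, crossing the antimeridian.

38.246°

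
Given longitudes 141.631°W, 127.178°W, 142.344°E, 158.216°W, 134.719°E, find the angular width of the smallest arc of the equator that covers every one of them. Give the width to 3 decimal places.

98.103°

Sort the longitudes: -158.216°, -141.631°, -127.178°, +134.719°, +142.344°.
Eastward gaps between consecutive values (wrapping around): 16.585°, 14.453°, 261.897°, 7.625°, 59.440°.
Largest gap = 261.897° ⇒ minimal covering band is its complement: 360° − 261.897° = 98.103°.
Band runs from +134.719° eastward to -127.178°, crossing the antimeridian.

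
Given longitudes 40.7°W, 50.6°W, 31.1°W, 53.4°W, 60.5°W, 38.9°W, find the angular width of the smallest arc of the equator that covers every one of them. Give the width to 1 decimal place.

Sort the longitudes: -60.5°, -53.4°, -50.6°, -40.7°, -38.9°, -31.1°.
Eastward gaps between consecutive values (wrapping around): 7.1°, 2.8°, 9.9°, 1.8°, 7.8°, 330.6°.
Largest gap = 330.6° ⇒ minimal covering band is its complement: 360° − 330.6° = 29.4°.
Band runs from -60.5° eastward to -31.1°.

29.4°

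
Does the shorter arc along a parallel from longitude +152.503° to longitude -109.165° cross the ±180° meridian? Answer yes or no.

Naïve |-109.165 − 152.503| = 261.668° > 180°, so the shorter arc goes the other way round — across 180°.
Signed shortest Δλ = ((-109.165 − 152.503 + 180) mod 360) − 180 = 98.332°.
Going east by 98.332° from +152.503° passes through 180° before reaching -109.165°.

Yes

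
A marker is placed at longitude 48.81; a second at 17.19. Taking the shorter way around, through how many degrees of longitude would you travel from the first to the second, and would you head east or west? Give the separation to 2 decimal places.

31.62° west

Raw difference: 17.19 − 48.81 = -31.62°.
Normalise into (−180°, 180°]: -31.62° stays -31.62°.
Negative ⇒ the second point lies to the west; separation 31.62°.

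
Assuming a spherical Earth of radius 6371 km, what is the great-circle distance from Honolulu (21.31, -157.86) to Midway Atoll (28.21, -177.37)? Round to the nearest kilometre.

2111 km

Δλ = -177.37 − -157.86 = -19.51°.
Δφ = 28.21 − 21.31 = 6.90°.
a = sin²(Δφ/2) + cos φ₁ · cos φ₂ · sin²(Δλ/2) = 0.027190.
c = 2·atan2(√a, √(1−a)) = 0.33130 rad → d = 6371·c ≈ 2110.72 km.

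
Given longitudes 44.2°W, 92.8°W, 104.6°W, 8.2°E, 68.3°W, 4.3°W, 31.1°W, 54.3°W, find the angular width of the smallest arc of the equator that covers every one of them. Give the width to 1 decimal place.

Sort the longitudes: -104.6°, -92.8°, -68.3°, -54.3°, -44.2°, -31.1°, -4.3°, +8.2°.
Eastward gaps between consecutive values (wrapping around): 11.8°, 24.5°, 14.0°, 10.1°, 13.1°, 26.8°, 12.5°, 247.2°.
Largest gap = 247.2° ⇒ minimal covering band is its complement: 360° − 247.2° = 112.8°.
Band runs from -104.6° eastward to +8.2°.

112.8°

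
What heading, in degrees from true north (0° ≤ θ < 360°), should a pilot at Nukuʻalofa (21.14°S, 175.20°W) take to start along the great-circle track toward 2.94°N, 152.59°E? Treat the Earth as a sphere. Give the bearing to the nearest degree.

304°

Δλ = 152.59 − -175.20 = 327.79°; wrapped into (−180°, 180°]: -32.21°.
θ = atan2( sin Δλ · cos φ₂ , cos φ₁ · sin φ₂ − sin φ₁ · cos φ₂ · cos Δλ )
  = atan2(-0.53232, 0.35258) = -56.482° → normalised to [0°, 360°): 303.518°.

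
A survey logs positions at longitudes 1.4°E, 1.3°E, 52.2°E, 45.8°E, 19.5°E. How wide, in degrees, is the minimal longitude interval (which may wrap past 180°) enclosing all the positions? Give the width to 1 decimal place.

50.9°

Sort the longitudes: +1.3°, +1.4°, +19.5°, +45.8°, +52.2°.
Eastward gaps between consecutive values (wrapping around): 0.1°, 18.1°, 26.3°, 6.4°, 309.1°.
Largest gap = 309.1° ⇒ minimal covering band is its complement: 360° − 309.1° = 50.9°.
Band runs from +1.3° eastward to +52.2°.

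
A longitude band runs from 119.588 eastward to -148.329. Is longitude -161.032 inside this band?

Yes

Band width going east from +119.588° to -148.329°: ((-148.329 − 119.588) mod 360) = 92.083°.
Offset of -161.032° east of the west edge: ((-161.032 − 119.588) mod 360) = 79.380°.
79.380° ≤ 92.083° ⇒ inside.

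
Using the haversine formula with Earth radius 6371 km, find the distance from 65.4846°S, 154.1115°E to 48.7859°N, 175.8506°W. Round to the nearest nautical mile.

Δλ = -175.8506 − 154.1115 = -329.9621°; wrapped into (−180°, 180°]: 30.0379°.
Δφ = 48.7859 − -65.4846 = 114.2705°.
a = sin²(Δφ/2) + cos φ₁ · cos φ₂ · sin²(Δλ/2) = 0.723882.
c = 2·atan2(√a, √(1−a)) = 2.03506 rad → d = 6371·c ≈ 12965.36 km ≈ 7000.73 nmi.

7001 nmi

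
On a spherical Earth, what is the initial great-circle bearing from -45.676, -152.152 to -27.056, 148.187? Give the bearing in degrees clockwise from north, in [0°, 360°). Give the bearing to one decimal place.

Δλ = 148.187 − -152.152 = 300.339°; wrapped into (−180°, 180°]: -59.661°.
θ = atan2( sin Δλ · cos φ₂ , cos φ₁ · sin φ₂ − sin φ₁ · cos φ₂ · cos Δλ )
  = atan2(-0.76860, 0.00399) = -89.702° → normalised to [0°, 360°): 270.298°.

270.3°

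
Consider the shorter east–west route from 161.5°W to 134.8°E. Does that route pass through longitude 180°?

Naïve |134.8 − -161.5| = 296.3° > 180°, so the shorter arc goes the other way round — across 180°.
Signed shortest Δλ = ((134.8 − -161.5 + 180) mod 360) − 180 = -63.7°.
Going west by 63.7° from -161.5° passes through 180° before reaching +134.8°.

Yes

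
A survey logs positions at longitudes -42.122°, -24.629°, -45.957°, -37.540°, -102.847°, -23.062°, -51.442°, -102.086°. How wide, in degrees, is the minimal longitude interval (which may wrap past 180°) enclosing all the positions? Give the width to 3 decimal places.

79.785°

Sort the longitudes: -102.847°, -102.086°, -51.442°, -45.957°, -42.122°, -37.540°, -24.629°, -23.062°.
Eastward gaps between consecutive values (wrapping around): 0.761°, 50.644°, 5.485°, 3.835°, 4.582°, 12.911°, 1.567°, 280.215°.
Largest gap = 280.215° ⇒ minimal covering band is its complement: 360° − 280.215° = 79.785°.
Band runs from -102.847° eastward to -23.062°.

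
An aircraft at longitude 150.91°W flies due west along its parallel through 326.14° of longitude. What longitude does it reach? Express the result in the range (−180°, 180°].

Start at -150.91°; shift −326.14° → -477.05°.
-477.05° lies outside (−180°, 180°]; add 360° → -117.05°.

117.05°W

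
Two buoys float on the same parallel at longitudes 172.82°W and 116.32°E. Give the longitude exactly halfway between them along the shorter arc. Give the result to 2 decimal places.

Signed shortest Δλ from -172.82° to +116.32° is -70.86°.
Midpoint longitude = -172.82° + (-70.86°)/2 = -172.82° − 35.43° = -208.25°.
Normalise into (−180°, 180°]: +151.75°.
(The naïve average (-172.82 + +116.32)/2 = -28.25° is on the wrong side of the globe.)

151.75°E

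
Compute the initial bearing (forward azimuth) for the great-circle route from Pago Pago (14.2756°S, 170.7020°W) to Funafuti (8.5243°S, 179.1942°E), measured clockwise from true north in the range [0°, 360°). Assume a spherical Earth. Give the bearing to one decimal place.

299.1°

Δλ = 179.1942 − -170.7020 = 349.8962°; wrapped into (−180°, 180°]: -10.1038°.
θ = atan2( sin Δλ · cos φ₂ , cos φ₁ · sin φ₂ − sin φ₁ · cos φ₂ · cos Δλ )
  = atan2(-0.17349, 0.09643) = -60.935° → normalised to [0°, 360°): 299.065°.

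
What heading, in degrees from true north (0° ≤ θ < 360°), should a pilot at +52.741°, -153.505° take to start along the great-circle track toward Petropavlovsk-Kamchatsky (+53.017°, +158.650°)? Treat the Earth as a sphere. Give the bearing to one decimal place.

290.0°

Δλ = 158.650 − -153.505 = 312.155°; wrapped into (−180°, 180°]: -47.845°.
θ = atan2( sin Δλ · cos φ₂ , cos φ₁ · sin φ₂ − sin φ₁ · cos φ₂ · cos Δλ )
  = atan2(-0.44597, 0.16228) = -70.005° → normalised to [0°, 360°): 289.995°.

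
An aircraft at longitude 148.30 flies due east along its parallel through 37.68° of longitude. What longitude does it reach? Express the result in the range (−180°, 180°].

Start at +148.30°; shift +37.68° → +185.98°.
+185.98° lies outside (−180°, 180°]; subtract 360° → -174.02°.

-174.02°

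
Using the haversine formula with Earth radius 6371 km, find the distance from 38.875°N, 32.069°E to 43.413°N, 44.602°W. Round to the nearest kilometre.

6208 km

Δλ = -44.602 − 32.069 = -76.671°.
Δφ = 43.413 − 38.875 = 4.538°.
a = sin²(Δφ/2) + cos φ₁ · cos φ₂ · sin²(Δλ/2) = 0.219143.
c = 2·atan2(√a, √(1−a)) = 0.97434 rad → d = 6371·c ≈ 6207.52 km.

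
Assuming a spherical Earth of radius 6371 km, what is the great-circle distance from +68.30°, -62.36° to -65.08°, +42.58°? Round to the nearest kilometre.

16900 km

Δλ = 42.58 − -62.36 = 104.94°.
Δφ = -65.08 − 68.30 = -133.38°.
a = sin²(Δφ/2) + cos φ₁ · cos φ₂ · sin²(Δλ/2) = 0.941396.
c = 2·atan2(√a, √(1−a)) = 2.65257 rad → d = 6371·c ≈ 16899.52 km.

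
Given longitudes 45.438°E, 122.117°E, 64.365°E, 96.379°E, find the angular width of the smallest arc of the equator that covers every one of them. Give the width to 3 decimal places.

Sort the longitudes: +45.438°, +64.365°, +96.379°, +122.117°.
Eastward gaps between consecutive values (wrapping around): 18.927°, 32.014°, 25.738°, 283.321°.
Largest gap = 283.321° ⇒ minimal covering band is its complement: 360° − 283.321° = 76.679°.
Band runs from +45.438° eastward to +122.117°.

76.679°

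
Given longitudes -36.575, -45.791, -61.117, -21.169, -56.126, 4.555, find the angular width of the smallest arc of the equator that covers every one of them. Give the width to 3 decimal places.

65.672°

Sort the longitudes: -61.117°, -56.126°, -45.791°, -36.575°, -21.169°, +4.555°.
Eastward gaps between consecutive values (wrapping around): 4.991°, 10.335°, 9.216°, 15.406°, 25.724°, 294.328°.
Largest gap = 294.328° ⇒ minimal covering band is its complement: 360° − 294.328° = 65.672°.
Band runs from -61.117° eastward to +4.555°.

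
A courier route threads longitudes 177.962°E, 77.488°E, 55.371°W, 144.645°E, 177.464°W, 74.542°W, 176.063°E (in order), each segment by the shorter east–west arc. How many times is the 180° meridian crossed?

Leg 1: +177.962° → +77.488°, shortest Δλ = -100.474° (west) — does not cross 180°.
Leg 2: +77.488° → -55.371°, shortest Δλ = -132.859° (west) — does not cross 180°.
Leg 3: -55.371° → +144.645°, shortest Δλ = -159.984° (west) — crosses 180°.
Leg 4: +144.645° → -177.464°, shortest Δλ = 37.891° (east) — crosses 180°.
Leg 5: -177.464° → -74.542°, shortest Δλ = 102.922° (east) — does not cross 180°.
Leg 6: -74.542° → +176.063°, shortest Δλ = -109.395° (west) — crosses 180°.
Total crossings: 3.

3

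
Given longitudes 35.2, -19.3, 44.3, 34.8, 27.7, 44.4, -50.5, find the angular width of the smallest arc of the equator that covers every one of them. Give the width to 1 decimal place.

94.9°

Sort the longitudes: -50.5°, -19.3°, +27.7°, +34.8°, +35.2°, +44.3°, +44.4°.
Eastward gaps between consecutive values (wrapping around): 31.2°, 47.0°, 7.1°, 0.4°, 9.1°, 0.1°, 265.1°.
Largest gap = 265.1° ⇒ minimal covering band is its complement: 360° − 265.1° = 94.9°.
Band runs from -50.5° eastward to +44.4°.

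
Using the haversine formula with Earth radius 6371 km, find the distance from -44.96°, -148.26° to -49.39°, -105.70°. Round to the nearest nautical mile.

1734 nmi

Δλ = -105.70 − -148.26 = 42.56°.
Δφ = -49.39 − -44.96 = -4.43°.
a = sin²(Δφ/2) + cos φ₁ · cos φ₂ · sin²(Δλ/2) = 0.062159.
c = 2·atan2(√a, √(1−a)) = 0.50395 rad → d = 6371·c ≈ 3210.68 km ≈ 1733.63 nmi.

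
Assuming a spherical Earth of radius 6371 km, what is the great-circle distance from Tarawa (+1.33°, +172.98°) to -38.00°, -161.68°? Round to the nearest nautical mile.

Δλ = -161.68 − 172.98 = -334.66°; wrapped into (−180°, 180°]: 25.34°.
Δφ = -38.00 − 1.33 = -39.33°.
a = sin²(Δφ/2) + cos φ₁ · cos φ₂ · sin²(Δλ/2) = 0.151145.
c = 2·atan2(√a, √(1−a)) = 0.79860 rad → d = 6371·c ≈ 5087.89 km ≈ 2747.24 nmi.

2747 nmi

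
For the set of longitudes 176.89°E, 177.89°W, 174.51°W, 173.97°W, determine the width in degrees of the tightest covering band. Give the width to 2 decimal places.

Sort the longitudes: -177.89°, -174.51°, -173.97°, +176.89°.
Eastward gaps between consecutive values (wrapping around): 3.38°, 0.54°, 350.86°, 5.22°.
Largest gap = 350.86° ⇒ minimal covering band is its complement: 360° − 350.86° = 9.14°.
Band runs from +176.89° eastward to -173.97°, crossing the antimeridian.

9.14°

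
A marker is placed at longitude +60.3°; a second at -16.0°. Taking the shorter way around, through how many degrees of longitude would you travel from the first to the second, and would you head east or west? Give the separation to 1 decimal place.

Raw difference: -16.0 − 60.3 = -76.3°.
Normalise into (−180°, 180°]: -76.3° stays -76.3°.
Negative ⇒ the second point lies to the west; separation 76.3°.

76.3° west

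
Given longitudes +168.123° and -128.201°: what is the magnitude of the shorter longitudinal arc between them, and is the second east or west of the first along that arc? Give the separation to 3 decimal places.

Raw difference: -128.201 − 168.123 = -296.324°.
Normalise into (−180°, 180°]: -296.324° + 360° = 63.676°.
Positive ⇒ the second point lies to the east; separation 63.676°.

63.676° east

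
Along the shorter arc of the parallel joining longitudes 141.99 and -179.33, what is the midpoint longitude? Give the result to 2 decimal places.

+161.33°

Signed shortest Δλ from +141.99° to -179.33° is +38.68°.
Midpoint longitude = +141.99° + (+38.68°)/2 = +141.99° + 19.34° = +161.33°.
(The naïve average (+141.99 + -179.33)/2 = -18.67° is on the wrong side of the globe.)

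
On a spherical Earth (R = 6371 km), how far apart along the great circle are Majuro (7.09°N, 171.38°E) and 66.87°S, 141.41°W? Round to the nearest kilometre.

9040 km

Δλ = -141.41 − 171.38 = -312.79°; wrapped into (−180°, 180°]: 47.21°.
Δφ = -66.87 − 7.09 = -73.96°.
a = sin²(Δφ/2) + cos φ₁ · cos φ₂ · sin²(Δλ/2) = 0.424350.
c = 2·atan2(√a, √(1−a)) = 1.41891 rad → d = 6371·c ≈ 9039.90 km.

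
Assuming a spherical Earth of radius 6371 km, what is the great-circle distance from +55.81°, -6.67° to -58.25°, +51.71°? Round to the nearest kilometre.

Δλ = 51.71 − -6.67 = 58.38°.
Δφ = -58.25 − 55.81 = -114.06°.
a = sin²(Δφ/2) + cos φ₁ · cos φ₂ · sin²(Δλ/2) = 0.774181.
c = 2·atan2(√a, √(1−a)) = 2.15120 rad → d = 6371·c ≈ 13705.30 km.

13705 km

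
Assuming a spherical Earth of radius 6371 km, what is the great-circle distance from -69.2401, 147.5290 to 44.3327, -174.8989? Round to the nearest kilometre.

12999 km

Δλ = -174.8989 − 147.5290 = -322.4279°; wrapped into (−180°, 180°]: 37.5721°.
Δφ = 44.3327 − -69.2401 = 113.5728°.
a = sin²(Δφ/2) + cos φ₁ · cos φ₂ · sin²(Δλ/2) = 0.726251.
c = 2·atan2(√a, √(1−a)) = 2.04036 rad → d = 6371·c ≈ 12999.16 km.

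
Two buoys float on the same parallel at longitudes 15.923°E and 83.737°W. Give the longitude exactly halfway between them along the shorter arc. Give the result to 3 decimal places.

Signed shortest Δλ from +15.923° to -83.737° is -99.660°.
Midpoint longitude = +15.923° + (-99.660°)/2 = +15.923° − 49.830° = -33.907°.

33.907°W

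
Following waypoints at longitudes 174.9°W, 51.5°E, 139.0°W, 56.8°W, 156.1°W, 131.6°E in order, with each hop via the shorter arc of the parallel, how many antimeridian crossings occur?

Leg 1: -174.9° → +51.5°, shortest Δλ = -133.6° (west) — crosses 180°.
Leg 2: +51.5° → -139.0°, shortest Δλ = 169.5° (east) — crosses 180°.
Leg 3: -139.0° → -56.8°, shortest Δλ = 82.2° (east) — does not cross 180°.
Leg 4: -56.8° → -156.1°, shortest Δλ = -99.3° (west) — does not cross 180°.
Leg 5: -156.1° → +131.6°, shortest Δλ = -72.3° (west) — crosses 180°.
Total crossings: 3.

3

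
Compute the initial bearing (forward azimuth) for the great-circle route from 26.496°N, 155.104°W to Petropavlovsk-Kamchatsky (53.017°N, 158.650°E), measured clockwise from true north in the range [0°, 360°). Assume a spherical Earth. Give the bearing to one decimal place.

320.6°

Δλ = 158.650 − -155.104 = 313.754°; wrapped into (−180°, 180°]: -46.246°.
θ = atan2( sin Δλ · cos φ₂ , cos φ₁ · sin φ₂ − sin φ₁ · cos φ₂ · cos Δλ )
  = atan2(-0.43453, 0.52931) = -39.384° → normalised to [0°, 360°): 320.616°.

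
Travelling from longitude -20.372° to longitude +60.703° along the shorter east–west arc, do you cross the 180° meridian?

No

Signed shortest Δλ = ((60.703 − -20.372 + 180) mod 360) − 180 = 81.075°.
Going east by 81.075° from -20.372° reaches +60.703° without touching 180°.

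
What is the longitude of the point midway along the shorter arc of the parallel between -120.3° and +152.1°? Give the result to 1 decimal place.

Signed shortest Δλ from -120.3° to +152.1° is -87.6°.
Midpoint longitude = -120.3° + (-87.6°)/2 = -120.3° − 43.8° = -164.1°.
(The naïve average (-120.3 + +152.1)/2 = 15.9° is on the wrong side of the globe.)

-164.1°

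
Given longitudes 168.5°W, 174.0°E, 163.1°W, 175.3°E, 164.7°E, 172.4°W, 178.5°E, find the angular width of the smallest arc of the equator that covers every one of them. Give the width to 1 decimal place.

Sort the longitudes: -172.4°, -168.5°, -163.1°, +164.7°, +174.0°, +175.3°, +178.5°.
Eastward gaps between consecutive values (wrapping around): 3.9°, 5.4°, 327.8°, 9.3°, 1.3°, 3.2°, 9.1°.
Largest gap = 327.8° ⇒ minimal covering band is its complement: 360° − 327.8° = 32.2°.
Band runs from +164.7° eastward to -163.1°, crossing the antimeridian.

32.2°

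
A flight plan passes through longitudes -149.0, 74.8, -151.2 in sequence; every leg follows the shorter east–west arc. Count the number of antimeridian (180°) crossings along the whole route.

Leg 1: -149.0° → +74.8°, shortest Δλ = -136.2° (west) — crosses 180°.
Leg 2: +74.8° → -151.2°, shortest Δλ = 134.0° (east) — crosses 180°.
Total crossings: 2.

2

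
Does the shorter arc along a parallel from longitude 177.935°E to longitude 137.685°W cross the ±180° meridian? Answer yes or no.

Naïve |-137.685 − 177.935| = 315.62° > 180°, so the shorter arc goes the other way round — across 180°.
Signed shortest Δλ = ((-137.685 − 177.935 + 180) mod 360) − 180 = 44.38°.
Going east by 44.38° from +177.935° passes through 180° before reaching -137.685°.

Yes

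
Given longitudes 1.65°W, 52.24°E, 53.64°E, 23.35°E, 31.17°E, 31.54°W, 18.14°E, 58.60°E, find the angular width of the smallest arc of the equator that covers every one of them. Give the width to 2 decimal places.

Sort the longitudes: -31.54°, -1.65°, +18.14°, +23.35°, +31.17°, +52.24°, +53.64°, +58.60°.
Eastward gaps between consecutive values (wrapping around): 29.89°, 19.79°, 5.21°, 7.82°, 21.07°, 1.40°, 4.96°, 269.86°.
Largest gap = 269.86° ⇒ minimal covering band is its complement: 360° − 269.86° = 90.14°.
Band runs from -31.54° eastward to +58.60°.

90.14°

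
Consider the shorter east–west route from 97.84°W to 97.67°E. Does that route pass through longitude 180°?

Naïve |97.67 − -97.84| = 195.51° > 180°, so the shorter arc goes the other way round — across 180°.
Signed shortest Δλ = ((97.67 − -97.84 + 180) mod 360) − 180 = -164.49°.
Going west by 164.49° from -97.84° passes through 180° before reaching +97.67°.

Yes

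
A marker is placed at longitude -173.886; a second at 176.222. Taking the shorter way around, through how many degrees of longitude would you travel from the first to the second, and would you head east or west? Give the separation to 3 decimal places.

9.892° west

Raw difference: 176.222 − -173.886 = 350.108°.
Normalise into (−180°, 180°]: 350.108° − 360° = -9.892°.
Negative ⇒ the second point lies to the west; separation 9.892°.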